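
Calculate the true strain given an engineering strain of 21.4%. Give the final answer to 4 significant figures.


epsilon_true = ln(1 + epsilon_eng)
epsilon_true = ln(1 + 0.214)
epsilon_true = 0.1939


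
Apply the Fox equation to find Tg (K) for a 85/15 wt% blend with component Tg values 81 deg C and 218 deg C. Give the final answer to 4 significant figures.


1/Tg = w1/Tg1 + w2/Tg2 (in Kelvin)
Tg1 = 354.15 K, Tg2 = 491.15 K
1/Tg = 0.85/354.15 + 0.15/491.15
Tg = 369.6 K


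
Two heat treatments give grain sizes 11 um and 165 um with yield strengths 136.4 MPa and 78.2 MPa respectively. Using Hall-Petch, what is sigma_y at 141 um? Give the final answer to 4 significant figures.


sigma_y = sigma0 + k / sqrt(d)
1/sqrt(d1) = 1/sqrt(1.1e-05) = 301.511;  1/sqrt(d2) = 77.8499
k = (sigma1 - sigma2) / (1/sqrt(d1) - 1/sqrt(d2)) = (136.4 - 78.2) / (301.511 - 77.8499) = 0.260215 MPa*m^0.5
sigma0 = sigma1 - k/sqrt(d1) = 136.4 - 0.260215*301.511 = 57.9423 MPa
sigma_y(d3) = 57.9423 + 0.260215 / sqrt(1.41e-04) = 79.86 MPa


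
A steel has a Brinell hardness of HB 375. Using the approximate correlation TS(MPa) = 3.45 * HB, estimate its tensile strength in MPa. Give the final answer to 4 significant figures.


TS (MPa) = 3.45 * HB
TS = 3.45 * 375
TS = 1294 MPa


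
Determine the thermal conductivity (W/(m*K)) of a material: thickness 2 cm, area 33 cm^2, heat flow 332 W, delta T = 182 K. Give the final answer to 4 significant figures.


k = Q*L / (A*dT)
L = 0.02 m, A = 3.3e-03 m^2
k = 332 * 0.02 / (3.3e-03 * 182)
k = 11.06 W/(m*K)


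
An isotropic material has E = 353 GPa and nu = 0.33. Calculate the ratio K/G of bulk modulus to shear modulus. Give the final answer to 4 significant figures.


G = E / (2*(1+nu))
G = 353 / (2*(1+0.33)) = 132.707 GPa
K = E / (3*(1-2*nu))
K = 353 / (3*(1-2*0.33)) = 346.078 GPa
K/G = 346.078 / 132.707 = 2.608


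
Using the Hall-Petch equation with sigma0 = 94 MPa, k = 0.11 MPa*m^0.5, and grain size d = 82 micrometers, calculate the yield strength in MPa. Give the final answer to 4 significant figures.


sigma_y = sigma0 + k / sqrt(d)
d = 82 um = 8.2e-05 m
sigma_y = 94 + 0.11 / sqrt(8.2e-05)
sigma_y = 106.1 MPa


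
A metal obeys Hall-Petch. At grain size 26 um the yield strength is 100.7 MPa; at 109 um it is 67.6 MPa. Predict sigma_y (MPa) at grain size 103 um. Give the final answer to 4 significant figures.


sigma_y = sigma0 + k / sqrt(d)
1/sqrt(d1) = 1/sqrt(2.6e-05) = 196.116;  1/sqrt(d2) = 95.7826
k = (sigma1 - sigma2) / (1/sqrt(d1) - 1/sqrt(d2)) = (100.7 - 67.6) / (196.116 - 95.7826) = 0.3299 MPa*m^0.5
sigma0 = sigma1 - k/sqrt(d1) = 100.7 - 0.3299*196.116 = 36.0013 MPa
sigma_y(d3) = 36.0013 + 0.3299 / sqrt(1.03e-04) = 68.51 MPa


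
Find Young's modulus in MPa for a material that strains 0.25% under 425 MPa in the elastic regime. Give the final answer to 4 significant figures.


E = sigma / epsilon
epsilon = 0.25% = 2.5e-03
E = 425 / 2.5e-03
E = 170000 MPa


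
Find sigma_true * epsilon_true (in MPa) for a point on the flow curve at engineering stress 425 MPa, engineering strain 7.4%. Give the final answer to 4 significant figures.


sigma_true = sigma_eng * (1 + epsilon_eng)
sigma_true = 425 * (1 + 0.074) = 456.45 MPa
epsilon_true = ln(1 + epsilon_eng)
epsilon_true = ln(1 + 0.074) = 0.07139
sigma_true * epsilon_true = 456.45 * 0.07139 = 32.59 MPa


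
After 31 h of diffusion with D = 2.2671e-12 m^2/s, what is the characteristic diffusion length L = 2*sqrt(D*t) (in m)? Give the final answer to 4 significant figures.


t = 31 hr = 111600 s
Diffusion length = 2*sqrt(D*t)
= 2*sqrt(2.2671e-12 * 111600)
= 1.006e-03 m


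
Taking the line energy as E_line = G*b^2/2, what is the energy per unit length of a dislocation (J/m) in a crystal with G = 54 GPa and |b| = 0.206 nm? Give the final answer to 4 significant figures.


E = G*b^2/2
b = 0.206 nm = 2.06e-10 m
G = 54 GPa = 5.4e+10 Pa
E = 0.5 * 5.4e+10 * (2.06e-10)^2
E = 1.146e-09 J/m


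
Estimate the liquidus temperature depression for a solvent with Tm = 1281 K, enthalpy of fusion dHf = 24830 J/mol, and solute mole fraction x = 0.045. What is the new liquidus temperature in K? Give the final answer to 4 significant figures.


dT = R*Tm^2*x / dHf
dT = 8.314 * 1281^2 * 0.045 / 24830
dT = 24.7254 K
T_new = 1281 - 24.7254 = 1256 K


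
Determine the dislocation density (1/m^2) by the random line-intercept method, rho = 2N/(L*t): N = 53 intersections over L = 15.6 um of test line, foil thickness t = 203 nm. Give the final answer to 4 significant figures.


rho = 2N / (L * t)
L = 15.6 um = 1.56e-05 m, t = 203 nm = 2.03e-07 m
rho = 2 * 53 / (1.56e-05 * 2.03e-07)
rho = 3.347e+13 1/m^2


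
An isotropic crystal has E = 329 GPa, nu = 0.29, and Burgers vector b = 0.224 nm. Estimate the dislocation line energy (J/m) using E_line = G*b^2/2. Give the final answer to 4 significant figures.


Step 1: G = E / (2*(1+nu))
G = 329 / (2*(1+0.29)) = 127.519 GPa = 1.27519e+11 Pa
Step 2: E_line = G*b^2/2
b = 0.224 nm = 2.24e-10 m
E_line = 0.5 * 1.27519e+11 * (2.24e-10)^2 = 3.199e-09 J/m


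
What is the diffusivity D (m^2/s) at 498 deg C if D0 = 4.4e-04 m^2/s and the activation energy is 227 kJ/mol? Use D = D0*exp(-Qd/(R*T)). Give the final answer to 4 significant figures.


D = D0 * exp(-Qd / (R*T))
T = 771.15 K
D = 4.4e-04 * exp(-227e3 / (8.314 * 771.15))
D = 1.848e-19 m^2/s


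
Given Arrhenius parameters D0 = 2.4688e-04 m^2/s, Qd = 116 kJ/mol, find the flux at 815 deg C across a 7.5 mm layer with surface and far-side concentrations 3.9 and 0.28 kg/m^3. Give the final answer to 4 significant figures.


Step 1: D = D0 * exp(-Qd/(R*T))
T = 815 + 273.15 = 1088.15 K
D = 2.4688e-04 * exp(-116e3 / (8.314 * 1088.15)) = 6.66681e-10 m^2/s
Step 2: J = D * (C1 - C2) / dx
J = 6.66681e-10 * (3.9 - 0.28) / 7.5e-03
J = 3.218e-07 kg/(m^2*s)


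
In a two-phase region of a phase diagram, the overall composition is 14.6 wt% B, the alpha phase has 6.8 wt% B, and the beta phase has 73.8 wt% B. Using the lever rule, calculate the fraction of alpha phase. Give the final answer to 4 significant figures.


f_alpha = (C_beta - C0) / (C_beta - C_alpha)
f_alpha = (73.8 - 14.6) / (73.8 - 6.8)
f_alpha = 0.8836


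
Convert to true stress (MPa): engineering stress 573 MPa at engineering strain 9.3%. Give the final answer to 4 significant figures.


sigma_true = sigma_eng * (1 + epsilon_eng)
sigma_true = 573 * (1 + 0.093)
sigma_true = 626.3 MPa


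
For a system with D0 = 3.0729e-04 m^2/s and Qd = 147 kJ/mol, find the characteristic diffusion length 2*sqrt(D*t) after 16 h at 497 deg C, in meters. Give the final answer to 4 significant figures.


Step 1: D = D0 * exp(-Qd/(R*T))
T = 770.15 K
D = 3.0729e-04 * exp(-147e3 / (8.314 * 770.15)) = 3.28899e-14 m^2/s
Step 2: L = 2*sqrt(D*t)
t = 16 h = 57600 s
L = 2*sqrt(3.28899e-14 * 57600) = 8.705e-05 m


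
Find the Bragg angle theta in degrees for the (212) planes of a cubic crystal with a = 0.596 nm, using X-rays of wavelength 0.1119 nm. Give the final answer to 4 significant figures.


d = a / sqrt(h^2+k^2+l^2)
d = 0.596 / sqrt(9) = 0.198667 nm
lambda = 2*d*sin(theta)  =>  sin(theta) = lambda / (2*d)
sin(theta) = 0.1119 / (2 * 0.198667) = 0.281628
theta = 16.36 deg


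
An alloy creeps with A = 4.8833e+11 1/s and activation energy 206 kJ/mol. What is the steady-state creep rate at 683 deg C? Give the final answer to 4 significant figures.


rate = A * exp(-Q / (R*T))
T = 683 + 273.15 = 956.15 K
rate = 4.8833e+11 * exp(-206e3 / (8.314 * 956.15))
rate = 2.72 1/s


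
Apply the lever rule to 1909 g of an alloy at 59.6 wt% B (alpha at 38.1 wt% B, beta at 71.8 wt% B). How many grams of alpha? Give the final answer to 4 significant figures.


f_alpha = (C_beta - C0) / (C_beta - C_alpha)
f_alpha = (71.8 - 59.6) / (71.8 - 38.1) = 0.362018
m_alpha = f_alpha * m_total = 0.362018 * 1909 = 691.1 g


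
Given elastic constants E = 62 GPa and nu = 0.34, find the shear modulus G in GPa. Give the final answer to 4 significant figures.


G = E / (2*(1+nu))
G = 62 / (2*(1+0.34))
G = 23.13 GPa


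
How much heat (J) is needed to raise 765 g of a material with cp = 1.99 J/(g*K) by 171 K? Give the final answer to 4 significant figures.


Q = m * cp * dT
Q = 765 * 1.99 * 171
Q = 260300 J


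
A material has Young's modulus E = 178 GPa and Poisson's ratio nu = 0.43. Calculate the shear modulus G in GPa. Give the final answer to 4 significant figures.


G = E / (2*(1+nu))
G = 178 / (2*(1+0.43))
G = 62.24 GPa


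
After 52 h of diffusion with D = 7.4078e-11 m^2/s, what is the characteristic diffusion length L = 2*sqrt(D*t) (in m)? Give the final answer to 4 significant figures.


t = 52 hr = 187200 s
Diffusion length = 2*sqrt(D*t)
= 2*sqrt(7.4078e-11 * 187200)
= 7.448e-03 m


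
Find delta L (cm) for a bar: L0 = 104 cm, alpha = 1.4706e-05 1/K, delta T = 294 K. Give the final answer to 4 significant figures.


dL = L0 * alpha * dT
dL = 104 * 1.4706e-05 * 294
dL = 0.4497 cm


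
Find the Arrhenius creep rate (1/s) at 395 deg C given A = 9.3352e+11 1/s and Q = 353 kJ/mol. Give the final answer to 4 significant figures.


rate = A * exp(-Q / (R*T))
T = 395 + 273.15 = 668.15 K
rate = 9.3352e+11 * exp(-353e3 / (8.314 * 668.15))
rate = 2.357e-16 1/s


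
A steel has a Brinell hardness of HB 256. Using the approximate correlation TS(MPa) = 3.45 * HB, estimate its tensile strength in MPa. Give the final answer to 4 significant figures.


TS (MPa) = 3.45 * HB
TS = 3.45 * 256
TS = 883.2 MPa


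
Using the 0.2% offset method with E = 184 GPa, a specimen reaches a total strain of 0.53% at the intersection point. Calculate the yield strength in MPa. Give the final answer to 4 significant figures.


Offset strain = 0.002
Elastic strain at yield = total_strain - offset = 5.3e-03 - 0.002 = 3.3e-03
sigma_y = E * elastic_strain = 184000 * 3.3e-03
sigma_y = 607.2 MPa


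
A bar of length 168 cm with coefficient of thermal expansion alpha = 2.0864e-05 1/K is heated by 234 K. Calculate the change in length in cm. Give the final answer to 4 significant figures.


dL = L0 * alpha * dT
dL = 168 * 2.0864e-05 * 234
dL = 0.8202 cm


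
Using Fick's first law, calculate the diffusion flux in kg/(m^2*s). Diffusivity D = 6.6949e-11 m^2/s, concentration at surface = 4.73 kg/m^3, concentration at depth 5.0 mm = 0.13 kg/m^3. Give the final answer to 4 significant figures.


J = -D * (dC/dx) = D * (C1 - C2) / dx
J = 6.6949e-11 * (4.73 - 0.13) / 5e-03
J = 6.159e-08 kg/(m^2*s)


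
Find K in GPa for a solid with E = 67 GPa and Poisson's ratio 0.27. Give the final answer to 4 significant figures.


K = E / (3*(1-2*nu))
K = 67 / (3*(1-2*0.27))
K = 48.55 GPa


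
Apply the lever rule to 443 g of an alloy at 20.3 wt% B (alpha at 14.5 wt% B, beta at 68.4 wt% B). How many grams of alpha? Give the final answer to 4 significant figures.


f_alpha = (C_beta - C0) / (C_beta - C_alpha)
f_alpha = (68.4 - 20.3) / (68.4 - 14.5) = 0.892393
m_alpha = f_alpha * m_total = 0.892393 * 443 = 395.3 g


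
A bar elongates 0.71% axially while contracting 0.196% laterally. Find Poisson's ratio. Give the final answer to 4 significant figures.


nu = -epsilon_lat / epsilon_axial
Lateral strain is contraction (negative), so using magnitudes:
nu = 0.196 / 0.71
nu = 0.2761


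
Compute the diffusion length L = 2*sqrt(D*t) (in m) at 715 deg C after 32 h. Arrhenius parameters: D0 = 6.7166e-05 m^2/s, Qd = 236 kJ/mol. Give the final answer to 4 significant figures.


Step 1: D = D0 * exp(-Qd/(R*T))
T = 988.15 K
D = 6.7166e-05 * exp(-236e3 / (8.314 * 988.15)) = 2.24643e-17 m^2/s
Step 2: L = 2*sqrt(D*t)
t = 32 h = 115200 s
L = 2*sqrt(2.24643e-17 * 115200) = 3.217e-06 m


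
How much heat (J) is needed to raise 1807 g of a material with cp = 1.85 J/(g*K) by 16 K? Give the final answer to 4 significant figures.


Q = m * cp * dT
Q = 1807 * 1.85 * 16
Q = 53490 J


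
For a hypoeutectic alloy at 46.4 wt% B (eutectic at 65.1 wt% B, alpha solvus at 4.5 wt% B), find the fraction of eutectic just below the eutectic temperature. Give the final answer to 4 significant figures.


f_primary = (C_e - C0) / (C_e - C_alpha_max)
f_primary = (65.1 - 46.4) / (65.1 - 4.5)
f_primary = 0.308581
f_eutectic = 1 - 0.308581 = 0.6914


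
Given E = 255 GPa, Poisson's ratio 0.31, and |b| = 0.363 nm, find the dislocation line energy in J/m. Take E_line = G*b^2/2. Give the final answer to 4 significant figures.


Step 1: G = E / (2*(1+nu))
G = 255 / (2*(1+0.31)) = 97.3282 GPa = 9.73282e+10 Pa
Step 2: E_line = G*b^2/2
b = 0.363 nm = 3.63e-10 m
E_line = 0.5 * 9.73282e+10 * (3.63e-10)^2 = 6.412e-09 J/m


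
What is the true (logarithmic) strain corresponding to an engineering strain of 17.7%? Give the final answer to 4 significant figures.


epsilon_true = ln(1 + epsilon_eng)
epsilon_true = ln(1 + 0.177)
epsilon_true = 0.163


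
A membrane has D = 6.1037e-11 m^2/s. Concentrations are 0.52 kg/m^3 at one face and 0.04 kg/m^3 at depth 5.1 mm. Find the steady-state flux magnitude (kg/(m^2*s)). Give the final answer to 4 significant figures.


J = -D * (dC/dx) = D * (C1 - C2) / dx
J = 6.1037e-11 * (0.52 - 0.04) / 5.1e-03
J = 5.745e-09 kg/(m^2*s)


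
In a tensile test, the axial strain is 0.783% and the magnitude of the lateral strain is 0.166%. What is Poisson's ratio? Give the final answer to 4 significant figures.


nu = -epsilon_lat / epsilon_axial
Lateral strain is contraction (negative), so using magnitudes:
nu = 0.166 / 0.783
nu = 0.212


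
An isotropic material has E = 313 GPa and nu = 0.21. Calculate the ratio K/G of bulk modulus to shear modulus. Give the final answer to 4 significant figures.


G = E / (2*(1+nu))
G = 313 / (2*(1+0.21)) = 129.339 GPa
K = E / (3*(1-2*nu))
K = 313 / (3*(1-2*0.21)) = 179.885 GPa
K/G = 179.885 / 129.339 = 1.391


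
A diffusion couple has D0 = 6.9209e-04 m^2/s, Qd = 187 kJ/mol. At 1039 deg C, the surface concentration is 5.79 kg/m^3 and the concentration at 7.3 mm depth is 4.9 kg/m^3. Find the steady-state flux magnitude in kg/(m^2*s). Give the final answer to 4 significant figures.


Step 1: D = D0 * exp(-Qd/(R*T))
T = 1039 + 273.15 = 1312.15 K
D = 6.9209e-04 * exp(-187e3 / (8.314 * 1312.15)) = 2.48723e-11 m^2/s
Step 2: J = D * (C1 - C2) / dx
J = 2.48723e-11 * (5.79 - 4.9) / 7.3e-03
J = 3.032e-09 kg/(m^2*s)


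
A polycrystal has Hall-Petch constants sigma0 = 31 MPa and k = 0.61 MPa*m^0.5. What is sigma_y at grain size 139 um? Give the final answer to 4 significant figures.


sigma_y = sigma0 + k / sqrt(d)
d = 139 um = 1.39e-04 m
sigma_y = 31 + 0.61 / sqrt(1.39e-04)
sigma_y = 82.74 MPa


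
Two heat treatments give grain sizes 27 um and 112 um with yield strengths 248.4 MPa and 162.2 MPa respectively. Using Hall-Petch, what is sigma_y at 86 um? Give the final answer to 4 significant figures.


sigma_y = sigma0 + k / sqrt(d)
1/sqrt(d1) = 1/sqrt(2.7e-05) = 192.45;  1/sqrt(d2) = 94.4911
k = (sigma1 - sigma2) / (1/sqrt(d1) - 1/sqrt(d2)) = (248.4 - 162.2) / (192.45 - 94.4911) = 0.87996 MPa*m^0.5
sigma0 = sigma1 - k/sqrt(d1) = 248.4 - 0.87996*192.45 = 79.0516 MPa
sigma_y(d3) = 79.0516 + 0.87996 / sqrt(8.6e-05) = 173.9 MPa


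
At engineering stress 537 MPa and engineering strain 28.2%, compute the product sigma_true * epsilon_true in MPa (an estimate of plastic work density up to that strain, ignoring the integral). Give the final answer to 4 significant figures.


sigma_true = sigma_eng * (1 + epsilon_eng)
sigma_true = 537 * (1 + 0.282) = 688.434 MPa
epsilon_true = ln(1 + epsilon_eng)
epsilon_true = ln(1 + 0.282) = 0.248421
sigma_true * epsilon_true = 688.434 * 0.248421 = 171 MPa


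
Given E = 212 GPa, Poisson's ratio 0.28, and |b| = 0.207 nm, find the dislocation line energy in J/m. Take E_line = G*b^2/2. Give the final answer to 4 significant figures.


Step 1: G = E / (2*(1+nu))
G = 212 / (2*(1+0.28)) = 82.8125 GPa = 8.28125e+10 Pa
Step 2: E_line = G*b^2/2
b = 0.207 nm = 2.07e-10 m
E_line = 0.5 * 8.28125e+10 * (2.07e-10)^2 = 1.774e-09 J/m


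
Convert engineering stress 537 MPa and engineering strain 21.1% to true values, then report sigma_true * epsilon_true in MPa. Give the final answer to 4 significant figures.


sigma_true = sigma_eng * (1 + epsilon_eng)
sigma_true = 537 * (1 + 0.211) = 650.307 MPa
epsilon_true = ln(1 + epsilon_eng)
epsilon_true = ln(1 + 0.211) = 0.191446
sigma_true * epsilon_true = 650.307 * 0.191446 = 124.5 MPa


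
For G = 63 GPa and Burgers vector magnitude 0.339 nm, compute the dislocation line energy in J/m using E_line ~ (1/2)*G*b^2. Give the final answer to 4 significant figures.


E = G*b^2/2
b = 0.339 nm = 3.39e-10 m
G = 63 GPa = 6.3e+10 Pa
E = 0.5 * 6.3e+10 * (3.39e-10)^2
E = 3.62e-09 J/m


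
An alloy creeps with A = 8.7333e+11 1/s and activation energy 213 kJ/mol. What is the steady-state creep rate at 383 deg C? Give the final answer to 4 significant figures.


rate = A * exp(-Q / (R*T))
T = 383 + 273.15 = 656.15 K
rate = 8.7333e+11 * exp(-213e3 / (8.314 * 656.15))
rate = 9.641e-06 1/s


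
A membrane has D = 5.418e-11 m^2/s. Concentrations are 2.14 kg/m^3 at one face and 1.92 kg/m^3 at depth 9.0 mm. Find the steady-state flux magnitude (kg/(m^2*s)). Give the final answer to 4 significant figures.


J = -D * (dC/dx) = D * (C1 - C2) / dx
J = 5.418e-11 * (2.14 - 1.92) / 9e-03
J = 1.324e-09 kg/(m^2*s)


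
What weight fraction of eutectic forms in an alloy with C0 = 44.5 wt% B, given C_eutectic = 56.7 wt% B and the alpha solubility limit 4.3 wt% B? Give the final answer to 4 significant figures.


f_primary = (C_e - C0) / (C_e - C_alpha_max)
f_primary = (56.7 - 44.5) / (56.7 - 4.3)
f_primary = 0.232824
f_eutectic = 1 - 0.232824 = 0.7672


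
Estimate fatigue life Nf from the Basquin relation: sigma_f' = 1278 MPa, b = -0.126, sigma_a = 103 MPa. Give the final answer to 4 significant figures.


sigma_a = sigma_f' * (2*Nf)^b
2*Nf = (sigma_a / sigma_f')^(1/b)
2*Nf = (103 / 1278)^(1/-0.126)
2*Nf = 4.78749e+08
Nf = 2.394e+08 cycles


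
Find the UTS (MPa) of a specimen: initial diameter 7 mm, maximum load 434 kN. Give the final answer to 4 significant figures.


A0 = pi*(d/2)^2 = pi*(7/2)^2 = 38.4845 mm^2
UTS = F_max / A0 = 434*1000 / 38.4845
UTS = 11280 MPa


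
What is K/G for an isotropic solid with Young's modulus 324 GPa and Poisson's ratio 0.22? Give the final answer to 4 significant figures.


G = E / (2*(1+nu))
G = 324 / (2*(1+0.22)) = 132.787 GPa
K = E / (3*(1-2*nu))
K = 324 / (3*(1-2*0.22)) = 192.857 GPa
K/G = 192.857 / 132.787 = 1.452


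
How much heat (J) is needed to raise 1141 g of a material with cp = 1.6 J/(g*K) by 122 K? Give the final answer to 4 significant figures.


Q = m * cp * dT
Q = 1141 * 1.6 * 122
Q = 222700 J


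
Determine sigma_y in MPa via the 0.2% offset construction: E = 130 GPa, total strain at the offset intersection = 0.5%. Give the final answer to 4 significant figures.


Offset strain = 0.002
Elastic strain at yield = total_strain - offset = 5e-03 - 0.002 = 3e-03
sigma_y = E * elastic_strain = 130000 * 3e-03
sigma_y = 390 MPa


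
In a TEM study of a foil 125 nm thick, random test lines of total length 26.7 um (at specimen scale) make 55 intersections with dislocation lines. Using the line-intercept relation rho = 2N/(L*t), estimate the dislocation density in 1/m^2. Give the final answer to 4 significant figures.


rho = 2N / (L * t)
L = 26.7 um = 2.67e-05 m, t = 125 nm = 1.25e-07 m
rho = 2 * 55 / (2.67e-05 * 1.25e-07)
rho = 3.296e+13 1/m^2


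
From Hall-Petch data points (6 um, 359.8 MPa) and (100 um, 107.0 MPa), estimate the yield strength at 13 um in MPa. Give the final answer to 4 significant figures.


sigma_y = sigma0 + k / sqrt(d)
1/sqrt(d1) = 1/sqrt(6e-06) = 408.248;  1/sqrt(d2) = 100
k = (sigma1 - sigma2) / (1/sqrt(d1) - 1/sqrt(d2)) = (359.8 - 107.0) / (408.248 - 100) = 0.820118 MPa*m^0.5
sigma0 = sigma1 - k/sqrt(d1) = 359.8 - 0.820118*408.248 = 24.9882 MPa
sigma_y(d3) = 24.9882 + 0.820118 / sqrt(1.3e-05) = 252.4 MPa


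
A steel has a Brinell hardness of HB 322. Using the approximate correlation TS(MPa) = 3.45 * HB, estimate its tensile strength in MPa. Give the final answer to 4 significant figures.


TS (MPa) = 3.45 * HB
TS = 3.45 * 322
TS = 1111 MPa


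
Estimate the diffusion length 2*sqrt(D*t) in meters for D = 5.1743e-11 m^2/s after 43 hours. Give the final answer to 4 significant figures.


t = 43 hr = 154800 s
Diffusion length = 2*sqrt(D*t)
= 2*sqrt(5.1743e-11 * 154800)
= 5.66e-03 m


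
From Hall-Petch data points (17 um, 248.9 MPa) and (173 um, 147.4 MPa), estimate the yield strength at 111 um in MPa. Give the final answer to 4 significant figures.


sigma_y = sigma0 + k / sqrt(d)
1/sqrt(d1) = 1/sqrt(1.7e-05) = 242.536;  1/sqrt(d2) = 76.0286
k = (sigma1 - sigma2) / (1/sqrt(d1) - 1/sqrt(d2)) = (248.9 - 147.4) / (242.536 - 76.0286) = 0.609584 MPa*m^0.5
sigma0 = sigma1 - k/sqrt(d1) = 248.9 - 0.609584*242.536 = 101.054 MPa
sigma_y(d3) = 101.054 + 0.609584 / sqrt(1.11e-04) = 158.9 MPa


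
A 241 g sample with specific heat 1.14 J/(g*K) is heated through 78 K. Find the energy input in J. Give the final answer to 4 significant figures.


Q = m * cp * dT
Q = 241 * 1.14 * 78
Q = 21430 J


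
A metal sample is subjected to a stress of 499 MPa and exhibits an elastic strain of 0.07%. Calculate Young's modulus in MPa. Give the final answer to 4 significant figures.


E = sigma / epsilon
epsilon = 0.07% = 7e-04
E = 499 / 7e-04
E = 712900 MPa


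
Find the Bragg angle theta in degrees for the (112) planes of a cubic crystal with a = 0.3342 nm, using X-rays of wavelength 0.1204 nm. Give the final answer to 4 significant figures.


d = a / sqrt(h^2+k^2+l^2)
d = 0.3342 / sqrt(6) = 0.136437 nm
lambda = 2*d*sin(theta)  =>  sin(theta) = lambda / (2*d)
sin(theta) = 0.1204 / (2 * 0.136437) = 0.441231
theta = 26.18 deg


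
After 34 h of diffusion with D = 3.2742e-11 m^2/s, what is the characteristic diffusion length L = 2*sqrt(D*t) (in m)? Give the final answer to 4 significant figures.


t = 34 hr = 122400 s
Diffusion length = 2*sqrt(D*t)
= 2*sqrt(3.2742e-11 * 122400)
= 4.004e-03 m


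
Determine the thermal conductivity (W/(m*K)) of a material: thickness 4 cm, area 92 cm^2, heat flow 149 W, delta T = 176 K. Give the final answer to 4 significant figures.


k = Q*L / (A*dT)
L = 0.04 m, A = 9.2e-03 m^2
k = 149 * 0.04 / (9.2e-03 * 176)
k = 3.681 W/(m*K)


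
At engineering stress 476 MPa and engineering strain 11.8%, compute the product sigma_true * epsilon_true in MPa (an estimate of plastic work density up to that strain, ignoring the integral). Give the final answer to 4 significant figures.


sigma_true = sigma_eng * (1 + epsilon_eng)
sigma_true = 476 * (1 + 0.118) = 532.168 MPa
epsilon_true = ln(1 + epsilon_eng)
epsilon_true = ln(1 + 0.118) = 0.111541
sigma_true * epsilon_true = 532.168 * 0.111541 = 59.36 MPa


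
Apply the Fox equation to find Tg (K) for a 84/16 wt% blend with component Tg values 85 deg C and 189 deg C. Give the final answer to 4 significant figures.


1/Tg = w1/Tg1 + w2/Tg2 (in Kelvin)
Tg1 = 358.15 K, Tg2 = 462.15 K
1/Tg = 0.84/358.15 + 0.16/462.15
Tg = 371.5 K


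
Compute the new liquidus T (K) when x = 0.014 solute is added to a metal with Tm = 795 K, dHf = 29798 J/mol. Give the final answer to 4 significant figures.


dT = R*Tm^2*x / dHf
dT = 8.314 * 795^2 * 0.014 / 29798
dT = 2.4688 K
T_new = 795 - 2.4688 = 792.5 K


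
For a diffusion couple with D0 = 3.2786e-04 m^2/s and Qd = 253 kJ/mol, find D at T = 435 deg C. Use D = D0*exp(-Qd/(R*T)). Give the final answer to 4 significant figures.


D = D0 * exp(-Qd / (R*T))
T = 708.15 K
D = 3.2786e-04 * exp(-253e3 / (8.314 * 708.15))
D = 7.132e-23 m^2/s


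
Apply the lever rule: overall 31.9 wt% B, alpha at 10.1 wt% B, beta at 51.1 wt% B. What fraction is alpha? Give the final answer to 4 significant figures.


f_alpha = (C_beta - C0) / (C_beta - C_alpha)
f_alpha = (51.1 - 31.9) / (51.1 - 10.1)
f_alpha = 0.4683


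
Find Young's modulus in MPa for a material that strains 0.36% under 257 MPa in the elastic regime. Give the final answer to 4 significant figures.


E = sigma / epsilon
epsilon = 0.36% = 3.6e-03
E = 257 / 3.6e-03
E = 71390 MPa


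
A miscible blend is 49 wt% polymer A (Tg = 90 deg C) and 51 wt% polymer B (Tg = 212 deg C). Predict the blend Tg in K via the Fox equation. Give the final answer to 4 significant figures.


1/Tg = w1/Tg1 + w2/Tg2 (in Kelvin)
Tg1 = 363.15 K, Tg2 = 485.15 K
1/Tg = 0.49/363.15 + 0.51/485.15
Tg = 416.6 K


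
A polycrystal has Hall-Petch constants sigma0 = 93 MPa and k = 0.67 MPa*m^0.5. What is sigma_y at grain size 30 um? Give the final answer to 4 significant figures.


sigma_y = sigma0 + k / sqrt(d)
d = 30 um = 3e-05 m
sigma_y = 93 + 0.67 / sqrt(3e-05)
sigma_y = 215.3 MPa


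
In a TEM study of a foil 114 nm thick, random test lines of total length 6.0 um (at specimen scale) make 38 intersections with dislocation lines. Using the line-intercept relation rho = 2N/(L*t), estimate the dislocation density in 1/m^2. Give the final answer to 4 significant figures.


rho = 2N / (L * t)
L = 6.0 um = 6e-06 m, t = 114 nm = 1.14e-07 m
rho = 2 * 38 / (6e-06 * 1.14e-07)
rho = 1.111e+14 1/m^2


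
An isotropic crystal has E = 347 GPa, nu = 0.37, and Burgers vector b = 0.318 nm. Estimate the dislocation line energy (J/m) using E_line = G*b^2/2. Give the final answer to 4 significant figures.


Step 1: G = E / (2*(1+nu))
G = 347 / (2*(1+0.37)) = 126.642 GPa = 1.26642e+11 Pa
Step 2: E_line = G*b^2/2
b = 0.318 nm = 3.18e-10 m
E_line = 0.5 * 1.26642e+11 * (3.18e-10)^2 = 6.403e-09 J/m


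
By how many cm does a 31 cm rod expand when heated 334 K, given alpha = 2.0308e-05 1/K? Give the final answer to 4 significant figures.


dL = L0 * alpha * dT
dL = 31 * 2.0308e-05 * 334
dL = 0.2103 cm


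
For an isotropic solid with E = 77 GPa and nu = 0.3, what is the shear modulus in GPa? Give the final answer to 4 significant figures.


G = E / (2*(1+nu))
G = 77 / (2*(1+0.3))
G = 29.62 GPa


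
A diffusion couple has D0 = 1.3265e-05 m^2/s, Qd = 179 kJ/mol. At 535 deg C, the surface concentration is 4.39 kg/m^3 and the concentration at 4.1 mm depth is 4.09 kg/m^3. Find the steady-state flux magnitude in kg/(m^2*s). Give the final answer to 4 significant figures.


Step 1: D = D0 * exp(-Qd/(R*T))
T = 535 + 273.15 = 808.15 K
D = 1.3265e-05 * exp(-179e3 / (8.314 * 808.15)) = 3.56989e-17 m^2/s
Step 2: J = D * (C1 - C2) / dx
J = 3.56989e-17 * (4.39 - 4.09) / 4.1e-03
J = 2.612e-15 kg/(m^2*s)


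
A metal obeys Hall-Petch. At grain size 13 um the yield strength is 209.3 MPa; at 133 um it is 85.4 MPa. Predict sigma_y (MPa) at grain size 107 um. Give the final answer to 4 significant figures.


sigma_y = sigma0 + k / sqrt(d)
1/sqrt(d1) = 1/sqrt(1.3e-05) = 277.35;  1/sqrt(d2) = 86.711
k = (sigma1 - sigma2) / (1/sqrt(d1) - 1/sqrt(d2)) = (209.3 - 85.4) / (277.35 - 86.711) = 0.649919 MPa*m^0.5
sigma0 = sigma1 - k/sqrt(d1) = 209.3 - 0.649919*277.35 = 29.0449 MPa
sigma_y(d3) = 29.0449 + 0.649919 / sqrt(1.07e-04) = 91.87 MPa


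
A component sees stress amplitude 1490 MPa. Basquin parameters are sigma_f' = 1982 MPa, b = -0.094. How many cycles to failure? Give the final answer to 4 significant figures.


sigma_a = sigma_f' * (2*Nf)^b
2*Nf = (sigma_a / sigma_f')^(1/b)
2*Nf = (1490 / 1982)^(1/-0.094)
2*Nf = 20.8099
Nf = 10.4 cycles


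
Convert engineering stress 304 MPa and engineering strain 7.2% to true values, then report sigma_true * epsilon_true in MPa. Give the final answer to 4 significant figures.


sigma_true = sigma_eng * (1 + epsilon_eng)
sigma_true = 304 * (1 + 0.072) = 325.888 MPa
epsilon_true = ln(1 + epsilon_eng)
epsilon_true = ln(1 + 0.072) = 0.0695261
sigma_true * epsilon_true = 325.888 * 0.0695261 = 22.66 MPa


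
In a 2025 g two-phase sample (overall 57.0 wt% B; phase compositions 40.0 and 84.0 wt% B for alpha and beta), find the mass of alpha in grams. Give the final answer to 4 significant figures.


f_alpha = (C_beta - C0) / (C_beta - C_alpha)
f_alpha = (84.0 - 57.0) / (84.0 - 40.0) = 0.613636
m_alpha = f_alpha * m_total = 0.613636 * 2025 = 1243 g


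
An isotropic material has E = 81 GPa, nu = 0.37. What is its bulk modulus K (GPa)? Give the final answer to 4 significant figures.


K = E / (3*(1-2*nu))
K = 81 / (3*(1-2*0.37))
K = 103.8 GPa


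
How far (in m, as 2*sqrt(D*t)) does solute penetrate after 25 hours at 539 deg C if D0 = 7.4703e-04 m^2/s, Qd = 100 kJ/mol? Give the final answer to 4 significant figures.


Step 1: D = D0 * exp(-Qd/(R*T))
T = 812.15 K
D = 7.4703e-04 * exp(-100e3 / (8.314 * 812.15)) = 2.76348e-10 m^2/s
Step 2: L = 2*sqrt(D*t)
t = 25 h = 90000 s
L = 2*sqrt(2.76348e-10 * 90000) = 9.974e-03 m


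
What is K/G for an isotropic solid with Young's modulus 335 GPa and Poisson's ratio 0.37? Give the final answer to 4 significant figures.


G = E / (2*(1+nu))
G = 335 / (2*(1+0.37)) = 122.263 GPa
K = E / (3*(1-2*nu))
K = 335 / (3*(1-2*0.37)) = 429.487 GPa
K/G = 429.487 / 122.263 = 3.513


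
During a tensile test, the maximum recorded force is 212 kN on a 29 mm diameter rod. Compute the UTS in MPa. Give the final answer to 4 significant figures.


A0 = pi*(d/2)^2 = pi*(29/2)^2 = 660.52 mm^2
UTS = F_max / A0 = 212*1000 / 660.52
UTS = 321 MPa


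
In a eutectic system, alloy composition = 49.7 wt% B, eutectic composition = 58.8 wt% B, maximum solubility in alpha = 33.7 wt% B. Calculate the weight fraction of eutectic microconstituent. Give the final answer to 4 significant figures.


f_primary = (C_e - C0) / (C_e - C_alpha_max)
f_primary = (58.8 - 49.7) / (58.8 - 33.7)
f_primary = 0.36255
f_eutectic = 1 - 0.36255 = 0.6375


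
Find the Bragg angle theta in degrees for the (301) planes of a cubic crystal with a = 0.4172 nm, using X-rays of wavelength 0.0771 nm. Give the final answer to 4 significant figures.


d = a / sqrt(h^2+k^2+l^2)
d = 0.4172 / sqrt(10) = 0.13193 nm
lambda = 2*d*sin(theta)  =>  sin(theta) = lambda / (2*d)
sin(theta) = 0.0771 / (2 * 0.13193) = 0.2922
theta = 16.99 deg


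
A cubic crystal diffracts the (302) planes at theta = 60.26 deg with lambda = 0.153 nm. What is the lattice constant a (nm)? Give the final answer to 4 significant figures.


d = lambda / (2*sin(theta))
d = 0.153 / (2*sin(60.26 deg))
d = 0.0881047 nm
a = d * sqrt(h^2+k^2+l^2) = 0.0881047 * sqrt(13)
a = 0.3177 nm


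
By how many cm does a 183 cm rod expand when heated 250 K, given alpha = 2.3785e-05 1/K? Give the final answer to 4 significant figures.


dL = L0 * alpha * dT
dL = 183 * 2.3785e-05 * 250
dL = 1.088 cm


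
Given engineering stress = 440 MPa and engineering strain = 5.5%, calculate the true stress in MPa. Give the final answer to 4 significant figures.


sigma_true = sigma_eng * (1 + epsilon_eng)
sigma_true = 440 * (1 + 0.055)
sigma_true = 464.2 MPa


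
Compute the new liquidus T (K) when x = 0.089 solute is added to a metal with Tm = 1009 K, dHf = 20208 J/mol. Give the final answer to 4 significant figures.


dT = R*Tm^2*x / dHf
dT = 8.314 * 1009^2 * 0.089 / 20208
dT = 37.2786 K
T_new = 1009 - 37.2786 = 971.7 K


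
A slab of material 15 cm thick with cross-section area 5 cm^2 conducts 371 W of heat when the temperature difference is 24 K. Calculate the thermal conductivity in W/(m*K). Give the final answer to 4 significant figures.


k = Q*L / (A*dT)
L = 0.15 m, A = 5e-04 m^2
k = 371 * 0.15 / (5e-04 * 24)
k = 4638 W/(m*K)


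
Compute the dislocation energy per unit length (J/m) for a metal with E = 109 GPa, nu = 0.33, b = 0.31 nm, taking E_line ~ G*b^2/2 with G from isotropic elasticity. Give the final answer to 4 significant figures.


Step 1: G = E / (2*(1+nu))
G = 109 / (2*(1+0.33)) = 40.9774 GPa = 4.09774e+10 Pa
Step 2: E_line = G*b^2/2
b = 0.31 nm = 3.1e-10 m
E_line = 0.5 * 4.09774e+10 * (3.1e-10)^2 = 1.969e-09 J/m


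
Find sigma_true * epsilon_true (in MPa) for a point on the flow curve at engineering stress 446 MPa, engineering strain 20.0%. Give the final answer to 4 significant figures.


sigma_true = sigma_eng * (1 + epsilon_eng)
sigma_true = 446 * (1 + 0.2) = 535.2 MPa
epsilon_true = ln(1 + epsilon_eng)
epsilon_true = ln(1 + 0.2) = 0.182322
sigma_true * epsilon_true = 535.2 * 0.182322 = 97.58 MPa


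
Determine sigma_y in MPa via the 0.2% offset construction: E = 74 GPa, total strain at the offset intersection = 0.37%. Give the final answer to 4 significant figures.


Offset strain = 0.002
Elastic strain at yield = total_strain - offset = 3.7e-03 - 0.002 = 1.7e-03
sigma_y = E * elastic_strain = 74000 * 1.7e-03
sigma_y = 125.8 MPa


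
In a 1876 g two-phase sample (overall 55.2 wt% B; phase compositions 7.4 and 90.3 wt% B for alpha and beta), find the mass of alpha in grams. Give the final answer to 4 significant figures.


f_alpha = (C_beta - C0) / (C_beta - C_alpha)
f_alpha = (90.3 - 55.2) / (90.3 - 7.4) = 0.423402
m_alpha = f_alpha * m_total = 0.423402 * 1876 = 794.3 g


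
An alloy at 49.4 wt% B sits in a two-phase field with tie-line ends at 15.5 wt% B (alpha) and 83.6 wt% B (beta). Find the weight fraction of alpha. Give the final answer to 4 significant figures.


f_alpha = (C_beta - C0) / (C_beta - C_alpha)
f_alpha = (83.6 - 49.4) / (83.6 - 15.5)
f_alpha = 0.5022


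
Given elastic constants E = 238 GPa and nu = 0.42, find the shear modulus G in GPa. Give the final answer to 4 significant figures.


G = E / (2*(1+nu))
G = 238 / (2*(1+0.42))
G = 83.8 GPa


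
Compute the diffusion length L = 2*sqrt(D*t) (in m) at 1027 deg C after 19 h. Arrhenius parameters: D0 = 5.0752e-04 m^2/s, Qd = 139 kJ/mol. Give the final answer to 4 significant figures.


Step 1: D = D0 * exp(-Qd/(R*T))
T = 1300.15 K
D = 5.0752e-04 * exp(-139e3 / (8.314 * 1300.15)) = 1.32071e-09 m^2/s
Step 2: L = 2*sqrt(D*t)
t = 19 h = 68400 s
L = 2*sqrt(1.32071e-09 * 68400) = 0.01901 m


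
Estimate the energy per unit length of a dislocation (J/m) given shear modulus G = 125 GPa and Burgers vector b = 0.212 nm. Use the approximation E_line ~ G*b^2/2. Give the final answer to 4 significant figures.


E = G*b^2/2
b = 0.212 nm = 2.12e-10 m
G = 125 GPa = 1.25e+11 Pa
E = 0.5 * 1.25e+11 * (2.12e-10)^2
E = 2.809e-09 J/m


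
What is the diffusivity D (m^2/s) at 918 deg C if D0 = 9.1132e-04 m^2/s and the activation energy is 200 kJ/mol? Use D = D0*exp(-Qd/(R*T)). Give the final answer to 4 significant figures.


D = D0 * exp(-Qd / (R*T))
T = 1191.15 K
D = 9.1132e-04 * exp(-200e3 / (8.314 * 1191.15))
D = 1.545e-12 m^2/s


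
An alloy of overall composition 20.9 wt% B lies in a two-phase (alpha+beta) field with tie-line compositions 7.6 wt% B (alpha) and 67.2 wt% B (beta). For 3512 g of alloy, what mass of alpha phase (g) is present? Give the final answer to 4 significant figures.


f_alpha = (C_beta - C0) / (C_beta - C_alpha)
f_alpha = (67.2 - 20.9) / (67.2 - 7.6) = 0.776846
m_alpha = f_alpha * m_total = 0.776846 * 3512 = 2728 g


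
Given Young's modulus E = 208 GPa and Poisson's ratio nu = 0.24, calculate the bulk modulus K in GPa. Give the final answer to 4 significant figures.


K = E / (3*(1-2*nu))
K = 208 / (3*(1-2*0.24))
K = 133.3 GPa


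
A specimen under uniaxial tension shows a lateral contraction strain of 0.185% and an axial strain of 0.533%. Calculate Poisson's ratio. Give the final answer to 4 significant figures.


nu = -epsilon_lat / epsilon_axial
Lateral strain is contraction (negative), so using magnitudes:
nu = 0.185 / 0.533
nu = 0.3471


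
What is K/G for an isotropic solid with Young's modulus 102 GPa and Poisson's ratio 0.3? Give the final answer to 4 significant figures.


G = E / (2*(1+nu))
G = 102 / (2*(1+0.3)) = 39.2308 GPa
K = E / (3*(1-2*nu))
K = 102 / (3*(1-2*0.3)) = 85 GPa
K/G = 85 / 39.2308 = 2.167


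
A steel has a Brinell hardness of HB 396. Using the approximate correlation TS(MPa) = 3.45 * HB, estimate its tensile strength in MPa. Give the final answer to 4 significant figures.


TS (MPa) = 3.45 * HB
TS = 3.45 * 396
TS = 1366 MPa


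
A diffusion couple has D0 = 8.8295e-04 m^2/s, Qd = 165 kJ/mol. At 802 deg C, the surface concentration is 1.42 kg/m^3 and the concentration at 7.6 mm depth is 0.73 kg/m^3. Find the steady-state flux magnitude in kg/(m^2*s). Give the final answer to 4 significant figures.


Step 1: D = D0 * exp(-Qd/(R*T))
T = 802 + 273.15 = 1075.15 K
D = 8.8295e-04 * exp(-165e3 / (8.314 * 1075.15)) = 8.49875e-12 m^2/s
Step 2: J = D * (C1 - C2) / dx
J = 8.49875e-12 * (1.42 - 0.73) / 7.6e-03
J = 7.716e-10 kg/(m^2*s)


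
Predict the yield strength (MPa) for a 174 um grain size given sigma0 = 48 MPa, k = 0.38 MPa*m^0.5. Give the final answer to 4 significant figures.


sigma_y = sigma0 + k / sqrt(d)
d = 174 um = 1.74e-04 m
sigma_y = 48 + 0.38 / sqrt(1.74e-04)
sigma_y = 76.81 MPa


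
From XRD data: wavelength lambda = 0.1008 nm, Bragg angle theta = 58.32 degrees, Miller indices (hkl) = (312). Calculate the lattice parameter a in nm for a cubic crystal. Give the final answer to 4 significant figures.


d = lambda / (2*sin(theta))
d = 0.1008 / (2*sin(58.32 deg))
d = 0.0592248 nm
a = d * sqrt(h^2+k^2+l^2) = 0.0592248 * sqrt(14)
a = 0.2216 nm


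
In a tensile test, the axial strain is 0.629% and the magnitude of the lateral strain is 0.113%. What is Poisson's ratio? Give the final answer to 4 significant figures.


nu = -epsilon_lat / epsilon_axial
Lateral strain is contraction (negative), so using magnitudes:
nu = 0.113 / 0.629
nu = 0.1797


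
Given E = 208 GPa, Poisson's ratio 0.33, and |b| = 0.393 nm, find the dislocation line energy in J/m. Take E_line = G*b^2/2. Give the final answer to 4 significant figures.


Step 1: G = E / (2*(1+nu))
G = 208 / (2*(1+0.33)) = 78.1955 GPa = 7.81955e+10 Pa
Step 2: E_line = G*b^2/2
b = 0.393 nm = 3.93e-10 m
E_line = 0.5 * 7.81955e+10 * (3.93e-10)^2 = 6.039e-09 J/m


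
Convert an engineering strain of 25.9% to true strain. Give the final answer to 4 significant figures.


epsilon_true = ln(1 + epsilon_eng)
epsilon_true = ln(1 + 0.259)
epsilon_true = 0.2303


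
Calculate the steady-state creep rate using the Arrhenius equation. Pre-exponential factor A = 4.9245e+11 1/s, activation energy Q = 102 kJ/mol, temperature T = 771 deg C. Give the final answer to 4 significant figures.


rate = A * exp(-Q / (R*T))
T = 771 + 273.15 = 1044.15 K
rate = 4.9245e+11 * exp(-102e3 / (8.314 * 1044.15))
rate = 3.886e+06 1/s


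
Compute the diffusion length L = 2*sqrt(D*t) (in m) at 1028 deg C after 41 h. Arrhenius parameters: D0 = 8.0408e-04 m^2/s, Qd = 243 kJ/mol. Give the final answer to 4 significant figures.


Step 1: D = D0 * exp(-Qd/(R*T))
T = 1301.15 K
D = 8.0408e-04 * exp(-243e3 / (8.314 * 1301.15)) = 1.41162e-13 m^2/s
Step 2: L = 2*sqrt(D*t)
t = 41 h = 147600 s
L = 2*sqrt(1.41162e-13 * 147600) = 2.887e-04 m


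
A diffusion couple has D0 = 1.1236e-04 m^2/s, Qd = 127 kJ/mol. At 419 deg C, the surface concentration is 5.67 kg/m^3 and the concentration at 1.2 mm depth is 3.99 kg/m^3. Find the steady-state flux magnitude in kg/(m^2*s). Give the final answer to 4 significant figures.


Step 1: D = D0 * exp(-Qd/(R*T))
T = 419 + 273.15 = 692.15 K
D = 1.1236e-04 * exp(-127e3 / (8.314 * 692.15)) = 2.92367e-14 m^2/s
Step 2: J = D * (C1 - C2) / dx
J = 2.92367e-14 * (5.67 - 3.99) / 1.2e-03
J = 4.093e-11 kg/(m^2*s)


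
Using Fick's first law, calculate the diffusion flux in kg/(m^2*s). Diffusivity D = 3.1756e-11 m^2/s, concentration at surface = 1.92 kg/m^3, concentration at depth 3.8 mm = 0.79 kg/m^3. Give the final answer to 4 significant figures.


J = -D * (dC/dx) = D * (C1 - C2) / dx
J = 3.1756e-11 * (1.92 - 0.79) / 3.8e-03
J = 9.443e-09 kg/(m^2*s)


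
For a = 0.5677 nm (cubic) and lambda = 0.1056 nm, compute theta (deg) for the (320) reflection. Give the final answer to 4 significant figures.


d = a / sqrt(h^2+k^2+l^2)
d = 0.5677 / sqrt(13) = 0.157452 nm
lambda = 2*d*sin(theta)  =>  sin(theta) = lambda / (2*d)
sin(theta) = 0.1056 / (2 * 0.157452) = 0.335341
theta = 19.59 deg
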